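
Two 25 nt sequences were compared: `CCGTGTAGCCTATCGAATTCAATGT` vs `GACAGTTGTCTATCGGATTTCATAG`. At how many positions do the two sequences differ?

Comparing position by position, 11 positions differ: 1 (C/G), 2 (C/A), 3 (G/C), 4 (T/A), 7 (A/T), 9 (C/T), 16 (A/G), 20 (C/T), 21 (A/C), 24 (G/A), 25 (T/G).

11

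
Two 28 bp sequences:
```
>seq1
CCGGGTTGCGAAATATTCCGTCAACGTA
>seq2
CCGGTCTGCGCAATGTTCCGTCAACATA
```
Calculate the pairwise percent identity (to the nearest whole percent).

5 positions differ (5, 6, 11, 15, 26), so 23 of 28 match: 23/28 = 82.14%.

82%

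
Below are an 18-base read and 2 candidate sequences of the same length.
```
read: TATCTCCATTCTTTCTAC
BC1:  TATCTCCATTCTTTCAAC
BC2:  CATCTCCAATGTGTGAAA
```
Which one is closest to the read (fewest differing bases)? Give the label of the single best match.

BC1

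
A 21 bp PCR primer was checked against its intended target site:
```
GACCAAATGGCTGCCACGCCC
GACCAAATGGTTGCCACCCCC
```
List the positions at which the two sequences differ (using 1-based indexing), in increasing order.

Scanning 1-based: 11: C/T; 18: G/C.

11, 18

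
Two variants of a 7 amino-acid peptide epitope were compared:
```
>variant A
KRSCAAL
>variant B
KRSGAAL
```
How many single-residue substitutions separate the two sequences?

1

Comparing position by position, 1 residue differs: 4 (C/G).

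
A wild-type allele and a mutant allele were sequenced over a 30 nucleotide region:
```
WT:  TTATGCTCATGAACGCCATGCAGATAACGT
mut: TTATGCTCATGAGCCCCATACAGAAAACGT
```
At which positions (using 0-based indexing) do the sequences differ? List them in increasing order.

12, 14, 19, 24

Differences at position 12 (A→G), position 14 (G→C), position 19 (G→A), position 24 (T→A).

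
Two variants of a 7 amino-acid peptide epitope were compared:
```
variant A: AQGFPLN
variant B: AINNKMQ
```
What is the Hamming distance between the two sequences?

6

Comparing position by position, 6 residues differ: 2 (Q/I), 3 (G/N), 4 (F/N), 5 (P/K), 6 (L/M), 7 (N/Q).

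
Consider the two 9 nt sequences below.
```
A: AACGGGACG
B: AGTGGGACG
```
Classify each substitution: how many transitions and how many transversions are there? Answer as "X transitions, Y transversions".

2 transitions, 0 transversions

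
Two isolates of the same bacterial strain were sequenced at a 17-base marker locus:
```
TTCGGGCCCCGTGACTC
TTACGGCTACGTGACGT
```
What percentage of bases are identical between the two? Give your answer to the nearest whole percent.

65%

Mismatches at positions 3, 4, 8, 9, 16, 17 (1-based): 6 of 17.
Identical positions: 11/17 = 64.71% → 65%.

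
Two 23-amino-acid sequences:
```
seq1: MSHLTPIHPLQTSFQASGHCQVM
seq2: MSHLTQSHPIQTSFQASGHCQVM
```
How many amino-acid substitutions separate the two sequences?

3

Comparing position by position, 3 positions differ: 6 (P/Q), 7 (I/S), 10 (L/I).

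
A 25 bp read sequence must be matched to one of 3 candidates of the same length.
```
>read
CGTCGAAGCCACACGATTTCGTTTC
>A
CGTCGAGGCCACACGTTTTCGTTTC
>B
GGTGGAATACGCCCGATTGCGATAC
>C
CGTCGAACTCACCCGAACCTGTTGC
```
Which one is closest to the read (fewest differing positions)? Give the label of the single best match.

A

Hamming distances to read — A: 2; B: 9; C: 8.
Smallest is A with 2 mismatches.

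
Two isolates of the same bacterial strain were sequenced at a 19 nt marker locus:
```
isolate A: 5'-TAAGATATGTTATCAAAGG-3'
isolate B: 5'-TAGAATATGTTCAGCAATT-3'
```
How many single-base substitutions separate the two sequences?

The sequences differ at bases 3, 4, 12, 13, 14, 15, 18, 19 (1-based) — 8 in total.

8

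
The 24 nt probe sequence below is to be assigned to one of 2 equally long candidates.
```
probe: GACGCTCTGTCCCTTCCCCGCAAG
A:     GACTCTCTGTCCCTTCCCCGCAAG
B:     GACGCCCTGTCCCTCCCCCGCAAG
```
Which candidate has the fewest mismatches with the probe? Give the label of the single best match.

A differs at 1 position; B differs at 2 positions. The closest is A.

A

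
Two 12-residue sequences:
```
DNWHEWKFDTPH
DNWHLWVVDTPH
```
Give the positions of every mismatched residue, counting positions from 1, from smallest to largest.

5, 7, 8

Scanning 1-based: 5: E/L; 7: K/V; 8: F/V.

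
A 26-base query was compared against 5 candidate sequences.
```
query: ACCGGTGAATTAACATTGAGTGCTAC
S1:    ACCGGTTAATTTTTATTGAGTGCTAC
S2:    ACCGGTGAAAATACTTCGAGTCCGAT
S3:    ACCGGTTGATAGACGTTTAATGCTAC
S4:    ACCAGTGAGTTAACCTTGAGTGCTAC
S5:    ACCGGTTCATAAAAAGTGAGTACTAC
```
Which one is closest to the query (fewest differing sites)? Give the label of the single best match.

S4

S1 differs at 4 sites; S2 differs at 8 sites; S3 differs at 7 sites; S4 differs at 3 sites; S5 differs at 6 sites. The closest is S4.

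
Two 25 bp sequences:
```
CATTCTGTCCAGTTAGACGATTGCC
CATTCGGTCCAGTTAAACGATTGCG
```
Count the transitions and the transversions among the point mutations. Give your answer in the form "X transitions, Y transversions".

1 transition, 2 transversions

Transitions (purine↔purine or pyrimidine↔pyrimidine): 16 G→A.
Transversions (purine↔pyrimidine): 6 T→G, 25 C→G.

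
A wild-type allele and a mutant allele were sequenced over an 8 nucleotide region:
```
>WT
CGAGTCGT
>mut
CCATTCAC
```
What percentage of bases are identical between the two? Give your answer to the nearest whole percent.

4 positions differ (2, 4, 7, 8), so 4 of 8 match: 4/8 = 50%.

50%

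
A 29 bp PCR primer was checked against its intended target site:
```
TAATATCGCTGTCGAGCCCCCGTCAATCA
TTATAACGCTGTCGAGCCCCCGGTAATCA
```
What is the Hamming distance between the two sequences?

4

The sequences differ at bases 2, 6, 23, 24 (1-based) — 4 in total.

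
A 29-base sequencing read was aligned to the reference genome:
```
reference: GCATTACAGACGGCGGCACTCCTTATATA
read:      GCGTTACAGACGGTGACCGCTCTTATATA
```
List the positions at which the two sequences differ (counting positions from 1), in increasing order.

Differences at position 3 (A→G), position 14 (C→T), position 16 (G→A), position 18 (A→C), position 19 (C→G), position 20 (T→C), position 21 (C→T).

3, 14, 16, 18, 19, 20, 21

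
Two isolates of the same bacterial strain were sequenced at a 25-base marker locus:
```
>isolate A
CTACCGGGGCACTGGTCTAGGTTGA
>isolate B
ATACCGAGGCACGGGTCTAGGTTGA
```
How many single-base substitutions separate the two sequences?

3

Comparing position by position, 3 bases differ: 1 (C/A), 7 (G/A), 13 (T/G).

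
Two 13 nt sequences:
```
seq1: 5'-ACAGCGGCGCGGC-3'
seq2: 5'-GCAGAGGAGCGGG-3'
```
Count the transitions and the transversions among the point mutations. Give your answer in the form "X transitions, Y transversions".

Mismatches (1-based):
base 1: A→G (purine→purine, transition)
base 5: C→A (pyrimidine→purine, transversion)
base 8: C→A (pyrimidine→purine, transversion)
base 13: C→G (pyrimidine→purine, transversion)

1 transition, 3 transversions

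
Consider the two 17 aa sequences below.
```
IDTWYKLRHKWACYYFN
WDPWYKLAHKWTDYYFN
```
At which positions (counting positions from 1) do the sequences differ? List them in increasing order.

1, 3, 8, 12, 13

Scanning 1-based: 1: I/W; 3: T/P; 8: R/A; 12: A/T; 13: C/D.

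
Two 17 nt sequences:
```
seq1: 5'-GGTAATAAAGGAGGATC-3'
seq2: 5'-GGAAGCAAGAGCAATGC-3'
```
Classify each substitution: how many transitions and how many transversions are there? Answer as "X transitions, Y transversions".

6 transitions, 4 transversions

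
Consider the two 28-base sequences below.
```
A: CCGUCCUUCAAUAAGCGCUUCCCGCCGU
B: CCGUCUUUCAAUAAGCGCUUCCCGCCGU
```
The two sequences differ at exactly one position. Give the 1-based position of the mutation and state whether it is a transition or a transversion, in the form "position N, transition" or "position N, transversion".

position 6, transition

Position 6 changes C→U. C is a pyrimidine and U is a pyrimidine, so this is a transition.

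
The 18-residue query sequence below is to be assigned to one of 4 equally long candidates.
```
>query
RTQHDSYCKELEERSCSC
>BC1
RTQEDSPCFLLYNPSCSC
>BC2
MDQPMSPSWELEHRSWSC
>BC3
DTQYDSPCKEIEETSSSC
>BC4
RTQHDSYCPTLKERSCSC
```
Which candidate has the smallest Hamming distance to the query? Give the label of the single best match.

BC4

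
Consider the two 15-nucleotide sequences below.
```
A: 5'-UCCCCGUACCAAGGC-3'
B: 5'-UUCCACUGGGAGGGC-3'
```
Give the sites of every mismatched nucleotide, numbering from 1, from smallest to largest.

2, 5, 6, 8, 9, 10, 12

Scanning 1-based: 2: C/U; 5: C/A; 6: G/C; 8: A/G; 9: C/G; 10: C/G; 12: A/G.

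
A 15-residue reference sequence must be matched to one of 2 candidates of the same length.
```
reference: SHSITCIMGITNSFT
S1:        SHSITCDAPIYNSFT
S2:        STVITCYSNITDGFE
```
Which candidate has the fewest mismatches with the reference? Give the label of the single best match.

S1

S1 differs at 4 positions; S2 differs at 8 positions. The closest is S1.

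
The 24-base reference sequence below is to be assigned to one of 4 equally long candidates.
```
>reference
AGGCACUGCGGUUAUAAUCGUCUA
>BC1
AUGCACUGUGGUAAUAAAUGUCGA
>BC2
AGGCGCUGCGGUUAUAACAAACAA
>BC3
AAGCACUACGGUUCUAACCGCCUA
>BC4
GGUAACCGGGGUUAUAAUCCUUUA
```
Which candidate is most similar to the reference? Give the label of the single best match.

BC3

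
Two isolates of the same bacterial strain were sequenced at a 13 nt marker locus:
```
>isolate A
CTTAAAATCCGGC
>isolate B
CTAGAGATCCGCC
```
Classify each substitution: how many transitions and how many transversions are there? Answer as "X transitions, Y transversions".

2 transitions, 2 transversions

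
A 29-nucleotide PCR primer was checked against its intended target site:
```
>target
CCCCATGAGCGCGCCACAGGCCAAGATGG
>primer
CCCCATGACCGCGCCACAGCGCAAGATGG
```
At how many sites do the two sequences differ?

Comparing position by position, 3 sites differ: 9 (G/C), 20 (G/C), 21 (C/G).

3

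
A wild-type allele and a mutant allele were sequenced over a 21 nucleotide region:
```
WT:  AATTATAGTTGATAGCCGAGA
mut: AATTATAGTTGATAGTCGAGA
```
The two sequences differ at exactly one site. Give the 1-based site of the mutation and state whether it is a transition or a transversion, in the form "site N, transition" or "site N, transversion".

site 16, transition

Site 16 changes C→T. C is a pyrimidine and T is a pyrimidine, so this is a transition.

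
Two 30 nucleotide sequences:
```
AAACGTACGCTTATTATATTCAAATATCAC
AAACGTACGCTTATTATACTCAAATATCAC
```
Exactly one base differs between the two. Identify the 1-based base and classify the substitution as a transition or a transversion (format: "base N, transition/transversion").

The sequences differ only at base 19: T→C (pyrimidine→pyrimidine), a transition.

base 19, transition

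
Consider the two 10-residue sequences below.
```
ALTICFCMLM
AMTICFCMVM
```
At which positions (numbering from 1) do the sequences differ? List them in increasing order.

2, 9

Differences at position 2 (L→M), position 9 (L→V).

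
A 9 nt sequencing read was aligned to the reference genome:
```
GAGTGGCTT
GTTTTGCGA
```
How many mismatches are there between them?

The sequences differ at bases 2, 3, 5, 8, 9 (1-based) — 5 in total.

5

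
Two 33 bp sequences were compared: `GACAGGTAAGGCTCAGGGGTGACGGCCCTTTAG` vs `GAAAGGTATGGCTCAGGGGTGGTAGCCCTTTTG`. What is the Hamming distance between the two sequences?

6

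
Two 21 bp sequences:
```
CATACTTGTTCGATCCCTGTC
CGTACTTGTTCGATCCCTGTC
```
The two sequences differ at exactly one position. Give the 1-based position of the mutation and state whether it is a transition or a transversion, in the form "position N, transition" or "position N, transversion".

The sequences differ only at position 2: A→G (purine→purine), a transition.

position 2, transition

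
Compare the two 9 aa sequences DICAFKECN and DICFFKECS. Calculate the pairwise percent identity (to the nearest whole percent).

78%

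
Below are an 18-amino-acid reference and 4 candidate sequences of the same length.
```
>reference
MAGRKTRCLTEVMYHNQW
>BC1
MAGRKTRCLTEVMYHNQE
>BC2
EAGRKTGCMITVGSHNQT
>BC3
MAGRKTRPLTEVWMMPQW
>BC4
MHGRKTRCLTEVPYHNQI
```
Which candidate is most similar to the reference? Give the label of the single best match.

Hamming distances to reference — BC1: 1; BC2: 8; BC3: 5; BC4: 3.
Smallest is BC1 with 1 mismatch.

BC1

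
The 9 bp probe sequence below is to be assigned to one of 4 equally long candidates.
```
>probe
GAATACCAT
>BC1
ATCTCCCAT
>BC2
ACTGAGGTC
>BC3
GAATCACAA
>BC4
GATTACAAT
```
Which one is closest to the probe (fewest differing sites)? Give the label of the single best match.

BC1 differs at 4 sites; BC2 differs at 8 sites; BC3 differs at 3 sites; BC4 differs at 2 sites. The closest is BC4.

BC4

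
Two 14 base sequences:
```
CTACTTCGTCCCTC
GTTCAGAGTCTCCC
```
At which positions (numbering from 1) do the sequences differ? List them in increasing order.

1, 3, 5, 6, 7, 11, 13

Differences at position 1 (C→G), position 3 (A→T), position 5 (T→A), position 6 (T→G), position 7 (C→A), position 11 (C→T), position 13 (T→C).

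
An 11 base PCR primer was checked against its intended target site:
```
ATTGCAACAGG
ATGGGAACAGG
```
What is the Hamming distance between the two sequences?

Comparing position by position, 2 positions differ: 3 (T/G), 5 (C/G).

2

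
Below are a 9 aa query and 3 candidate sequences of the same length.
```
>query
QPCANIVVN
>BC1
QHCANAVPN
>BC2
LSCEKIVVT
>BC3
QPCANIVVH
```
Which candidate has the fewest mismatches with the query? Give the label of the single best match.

Hamming distances to query — BC1: 3; BC2: 5; BC3: 1.
Smallest is BC3 with 1 mismatch.

BC3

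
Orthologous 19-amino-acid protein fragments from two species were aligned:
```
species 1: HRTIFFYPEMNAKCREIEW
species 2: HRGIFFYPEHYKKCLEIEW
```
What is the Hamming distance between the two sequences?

5

The sequences differ at positions 3, 10, 11, 12, 15 (1-based) — 5 in total.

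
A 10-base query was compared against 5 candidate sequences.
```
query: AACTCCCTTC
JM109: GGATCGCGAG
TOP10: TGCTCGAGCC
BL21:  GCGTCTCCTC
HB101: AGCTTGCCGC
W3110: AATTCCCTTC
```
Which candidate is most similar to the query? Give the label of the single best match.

JM109 differs at 7 bases; TOP10 differs at 6 bases; BL21 differs at 5 bases; HB101 differs at 5 bases; W3110 differs at 1 base. The closest is W3110.

W3110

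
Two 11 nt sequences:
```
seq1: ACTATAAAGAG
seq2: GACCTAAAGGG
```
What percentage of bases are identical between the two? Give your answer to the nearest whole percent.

5 positions differ (1, 2, 3, 4, 10), so 6 of 11 match: 6/11 = 54.55%.

55%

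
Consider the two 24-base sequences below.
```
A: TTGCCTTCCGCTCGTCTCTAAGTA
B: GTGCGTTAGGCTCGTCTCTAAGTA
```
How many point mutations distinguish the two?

Mismatches (1-based): position 1: T→G; position 5: C→G; position 8: C→A; position 9: C→G.

4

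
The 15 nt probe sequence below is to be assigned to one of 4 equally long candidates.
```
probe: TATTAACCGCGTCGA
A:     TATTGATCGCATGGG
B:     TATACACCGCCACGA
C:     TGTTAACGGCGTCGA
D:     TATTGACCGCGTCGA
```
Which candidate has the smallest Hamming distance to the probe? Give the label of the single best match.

D

Hamming distances to probe — A: 5; B: 4; C: 2; D: 1.
Smallest is D with 1 mismatch.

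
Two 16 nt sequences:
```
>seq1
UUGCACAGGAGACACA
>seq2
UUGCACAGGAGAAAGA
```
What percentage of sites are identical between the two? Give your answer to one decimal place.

Mismatches at positions 13, 15 (1-based): 2 of 16.
Identical positions: 14/16 = 87.5% → 87.5%.

87.5%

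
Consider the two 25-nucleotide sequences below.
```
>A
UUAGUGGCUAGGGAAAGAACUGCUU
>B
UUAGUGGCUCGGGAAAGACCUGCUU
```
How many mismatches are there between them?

2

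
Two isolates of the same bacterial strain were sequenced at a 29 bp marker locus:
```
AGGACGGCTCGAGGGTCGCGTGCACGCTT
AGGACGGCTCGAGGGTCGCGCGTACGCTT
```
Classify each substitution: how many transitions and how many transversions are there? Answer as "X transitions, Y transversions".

2 transitions, 0 transversions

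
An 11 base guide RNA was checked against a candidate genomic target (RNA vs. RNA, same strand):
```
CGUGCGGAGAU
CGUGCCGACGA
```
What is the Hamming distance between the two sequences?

4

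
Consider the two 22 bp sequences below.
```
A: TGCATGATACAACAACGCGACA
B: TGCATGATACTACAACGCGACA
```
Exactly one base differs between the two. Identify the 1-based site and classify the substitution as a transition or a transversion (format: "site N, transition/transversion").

site 11, transversion

The sequences differ only at site 11: A→T (purine→pyrimidine), a transversion.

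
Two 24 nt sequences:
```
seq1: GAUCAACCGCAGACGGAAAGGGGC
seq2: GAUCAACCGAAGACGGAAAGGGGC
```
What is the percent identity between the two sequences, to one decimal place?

Mismatch at position 10 (1-based): 1 of 24.
Identical positions: 23/24 = 95.83% → 95.8%.

95.8%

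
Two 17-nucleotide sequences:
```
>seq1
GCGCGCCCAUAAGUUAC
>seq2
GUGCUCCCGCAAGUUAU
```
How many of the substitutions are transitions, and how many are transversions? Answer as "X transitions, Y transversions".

4 transitions, 1 transversion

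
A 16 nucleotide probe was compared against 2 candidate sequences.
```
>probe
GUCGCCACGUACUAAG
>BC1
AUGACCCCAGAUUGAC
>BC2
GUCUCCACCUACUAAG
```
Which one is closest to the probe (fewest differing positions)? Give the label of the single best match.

BC1 differs at 9 positions; BC2 differs at 2 positions. The closest is BC2.

BC2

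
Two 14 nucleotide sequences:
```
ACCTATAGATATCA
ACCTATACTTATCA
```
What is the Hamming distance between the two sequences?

The sequences differ at sites 8, 9 (1-based) — 2 in total.

2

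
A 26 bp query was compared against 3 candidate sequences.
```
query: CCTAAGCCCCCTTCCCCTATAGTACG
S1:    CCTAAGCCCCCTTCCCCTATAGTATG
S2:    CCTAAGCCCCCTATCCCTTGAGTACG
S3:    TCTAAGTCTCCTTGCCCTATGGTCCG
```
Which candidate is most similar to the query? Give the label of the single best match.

S1

Hamming distances to query — S1: 1; S2: 4; S3: 6.
Smallest is S1 with 1 mismatch.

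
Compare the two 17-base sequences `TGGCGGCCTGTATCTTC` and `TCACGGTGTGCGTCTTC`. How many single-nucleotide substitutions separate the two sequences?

The sequences differ at sites 2, 3, 7, 8, 11, 12 (1-based) — 6 in total.

6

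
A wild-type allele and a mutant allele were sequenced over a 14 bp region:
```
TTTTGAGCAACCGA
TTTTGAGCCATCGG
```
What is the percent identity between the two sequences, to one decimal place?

78.6%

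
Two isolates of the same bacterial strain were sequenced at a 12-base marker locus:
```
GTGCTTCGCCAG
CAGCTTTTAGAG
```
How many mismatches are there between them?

6

The sequences differ at bases 1, 2, 7, 8, 9, 10 (1-based) — 6 in total.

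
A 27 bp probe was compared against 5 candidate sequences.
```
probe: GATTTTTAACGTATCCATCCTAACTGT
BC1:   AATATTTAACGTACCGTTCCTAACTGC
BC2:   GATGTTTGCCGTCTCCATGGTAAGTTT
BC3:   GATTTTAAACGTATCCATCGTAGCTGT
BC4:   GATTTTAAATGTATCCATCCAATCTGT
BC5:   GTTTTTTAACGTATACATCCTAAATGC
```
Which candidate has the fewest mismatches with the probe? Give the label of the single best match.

BC3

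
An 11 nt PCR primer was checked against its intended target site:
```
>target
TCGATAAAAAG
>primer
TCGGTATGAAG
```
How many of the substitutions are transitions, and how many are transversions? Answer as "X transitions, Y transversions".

2 transitions, 1 transversion

Transitions (purine↔purine or pyrimidine↔pyrimidine): 4 A→G, 8 A→G.
Transversions (purine↔pyrimidine): 7 A→T.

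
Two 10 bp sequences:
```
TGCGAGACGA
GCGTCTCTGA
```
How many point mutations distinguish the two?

8

The sequences differ at bases 1, 2, 3, 4, 5, 6, 7, 8 (1-based) — 8 in total.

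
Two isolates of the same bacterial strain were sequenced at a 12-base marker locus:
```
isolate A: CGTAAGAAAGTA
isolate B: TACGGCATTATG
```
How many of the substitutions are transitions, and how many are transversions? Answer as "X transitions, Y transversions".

Transitions (purine↔purine or pyrimidine↔pyrimidine): 1 C→T, 2 G→A, 3 T→C, 4 A→G, 5 A→G, 10 G→A, 12 A→G.
Transversions (purine↔pyrimidine): 6 G→C, 8 A→T, 9 A→T.

7 transitions, 3 transversions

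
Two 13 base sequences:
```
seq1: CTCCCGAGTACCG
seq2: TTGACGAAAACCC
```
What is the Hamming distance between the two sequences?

6

The sequences differ at sites 1, 3, 4, 8, 9, 13 (1-based) — 6 in total.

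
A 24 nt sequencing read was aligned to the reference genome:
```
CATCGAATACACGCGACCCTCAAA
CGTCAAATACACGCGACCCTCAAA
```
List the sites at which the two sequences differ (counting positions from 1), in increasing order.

2, 5

Differences at site 2 (A→G), site 5 (G→A).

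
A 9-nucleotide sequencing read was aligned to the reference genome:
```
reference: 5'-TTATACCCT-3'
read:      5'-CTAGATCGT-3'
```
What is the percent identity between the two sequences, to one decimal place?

4 positions differ (1, 4, 6, 8), so 5 of 9 match: 5/9 = 55.56%.

55.6%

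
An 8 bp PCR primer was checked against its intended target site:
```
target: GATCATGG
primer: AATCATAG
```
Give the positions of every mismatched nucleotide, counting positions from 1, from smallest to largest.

1, 7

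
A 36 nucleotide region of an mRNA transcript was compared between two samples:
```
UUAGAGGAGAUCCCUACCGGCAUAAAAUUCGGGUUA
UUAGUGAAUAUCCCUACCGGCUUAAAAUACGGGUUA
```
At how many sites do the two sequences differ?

5

The sequences differ at sites 5, 7, 9, 22, 29 (1-based) — 5 in total.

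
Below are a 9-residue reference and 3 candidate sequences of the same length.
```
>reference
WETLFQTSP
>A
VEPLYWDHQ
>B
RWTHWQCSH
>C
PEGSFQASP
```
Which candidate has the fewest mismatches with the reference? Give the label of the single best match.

C

A differs at 7 residues; B differs at 6 residues; C differs at 4 residues. The closest is C.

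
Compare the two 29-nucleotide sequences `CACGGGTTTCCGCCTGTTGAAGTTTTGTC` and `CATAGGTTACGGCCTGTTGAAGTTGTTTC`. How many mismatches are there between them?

6

Mismatches (1-based): base 3: C→T; base 4: G→A; base 9: T→A; base 11: C→G; base 25: T→G; base 27: G→T.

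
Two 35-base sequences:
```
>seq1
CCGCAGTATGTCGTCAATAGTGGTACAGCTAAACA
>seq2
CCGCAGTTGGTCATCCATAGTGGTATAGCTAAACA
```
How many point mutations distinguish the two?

The sequences differ at positions 8, 9, 13, 16, 26 (1-based) — 5 in total.

5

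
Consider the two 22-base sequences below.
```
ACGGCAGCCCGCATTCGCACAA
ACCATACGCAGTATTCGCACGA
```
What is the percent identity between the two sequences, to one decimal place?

Mismatches at positions 3, 4, 5, 7, 8, 10, 12, 21 (1-based): 8 of 22.
Identical positions: 14/22 = 63.64% → 63.6%.

63.6%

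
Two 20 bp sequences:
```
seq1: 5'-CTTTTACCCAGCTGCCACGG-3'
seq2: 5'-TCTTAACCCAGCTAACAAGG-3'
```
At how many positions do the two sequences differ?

6

Comparing position by position, 6 positions differ: 1 (C/T), 2 (T/C), 5 (T/A), 14 (G/A), 15 (C/A), 18 (C/A).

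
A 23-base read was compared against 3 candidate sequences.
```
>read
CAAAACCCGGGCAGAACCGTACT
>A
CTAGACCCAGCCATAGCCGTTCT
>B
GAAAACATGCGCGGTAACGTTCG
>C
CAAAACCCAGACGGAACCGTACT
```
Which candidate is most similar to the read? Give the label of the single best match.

Hamming distances to read — A: 7; B: 9; C: 3.
Smallest is C with 3 mismatches.

C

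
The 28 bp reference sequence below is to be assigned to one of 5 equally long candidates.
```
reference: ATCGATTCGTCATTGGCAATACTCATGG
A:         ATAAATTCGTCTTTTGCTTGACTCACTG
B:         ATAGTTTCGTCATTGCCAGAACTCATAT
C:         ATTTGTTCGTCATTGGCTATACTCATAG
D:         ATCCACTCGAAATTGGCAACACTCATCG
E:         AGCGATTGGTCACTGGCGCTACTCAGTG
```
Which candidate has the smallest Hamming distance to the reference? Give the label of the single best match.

C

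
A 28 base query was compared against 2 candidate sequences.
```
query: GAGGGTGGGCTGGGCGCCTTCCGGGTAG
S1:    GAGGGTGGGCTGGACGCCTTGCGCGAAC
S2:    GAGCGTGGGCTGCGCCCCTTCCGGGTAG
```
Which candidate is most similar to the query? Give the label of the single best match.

S1 differs at 5 sites; S2 differs at 3 sites. The closest is S2.

S2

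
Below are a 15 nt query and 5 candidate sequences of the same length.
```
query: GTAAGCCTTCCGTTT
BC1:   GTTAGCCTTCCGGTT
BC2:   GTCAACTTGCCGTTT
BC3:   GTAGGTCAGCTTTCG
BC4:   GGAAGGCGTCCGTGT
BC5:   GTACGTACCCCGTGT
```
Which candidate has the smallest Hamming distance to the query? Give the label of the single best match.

BC1 differs at 2 bases; BC2 differs at 4 bases; BC3 differs at 8 bases; BC4 differs at 4 bases; BC5 differs at 6 bases. The closest is BC1.

BC1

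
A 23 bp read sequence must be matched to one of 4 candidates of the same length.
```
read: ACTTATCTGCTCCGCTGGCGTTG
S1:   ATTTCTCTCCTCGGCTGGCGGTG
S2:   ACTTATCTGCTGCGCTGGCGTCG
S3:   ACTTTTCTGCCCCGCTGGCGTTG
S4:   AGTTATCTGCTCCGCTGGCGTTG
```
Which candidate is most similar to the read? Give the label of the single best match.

S4

S1 differs at 5 sites; S2 differs at 2 sites; S3 differs at 2 sites; S4 differs at 1 site. The closest is S4.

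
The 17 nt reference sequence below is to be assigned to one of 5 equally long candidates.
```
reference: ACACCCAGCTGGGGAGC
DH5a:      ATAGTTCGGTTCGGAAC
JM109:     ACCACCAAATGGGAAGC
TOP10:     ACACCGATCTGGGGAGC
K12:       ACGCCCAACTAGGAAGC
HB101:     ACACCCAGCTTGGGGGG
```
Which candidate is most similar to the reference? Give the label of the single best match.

TOP10

Hamming distances to reference — DH5a: 9; JM109: 5; TOP10: 2; K12: 4; HB101: 3.
Smallest is TOP10 with 2 mismatches.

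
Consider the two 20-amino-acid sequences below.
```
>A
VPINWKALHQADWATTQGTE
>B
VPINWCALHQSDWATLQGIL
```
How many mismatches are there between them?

5

The sequences differ at residues 6, 11, 16, 19, 20 (1-based) — 5 in total.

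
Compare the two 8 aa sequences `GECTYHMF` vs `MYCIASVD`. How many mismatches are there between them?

Mismatches (1-based): residue 1: G→M; residue 2: E→Y; residue 4: T→I; residue 5: Y→A; residue 6: H→S; residue 7: M→V; residue 8: F→D.

7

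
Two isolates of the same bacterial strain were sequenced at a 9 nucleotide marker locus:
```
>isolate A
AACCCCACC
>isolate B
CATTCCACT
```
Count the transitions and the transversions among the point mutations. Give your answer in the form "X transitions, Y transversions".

3 transitions, 1 transversion

Mismatches (1-based):
site 1: A→C (purine→pyrimidine, transversion)
site 3: C→T (pyrimidine→pyrimidine, transition)
site 4: C→T (pyrimidine→pyrimidine, transition)
site 9: C→T (pyrimidine→pyrimidine, transition)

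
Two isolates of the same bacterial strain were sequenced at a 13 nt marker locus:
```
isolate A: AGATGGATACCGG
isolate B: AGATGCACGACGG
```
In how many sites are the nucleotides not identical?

The sequences differ at sites 6, 8, 9, 10 (1-based) — 4 in total.

4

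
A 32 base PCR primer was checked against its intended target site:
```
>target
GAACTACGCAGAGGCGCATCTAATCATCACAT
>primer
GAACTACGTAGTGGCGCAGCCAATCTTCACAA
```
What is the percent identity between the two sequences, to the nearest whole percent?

Mismatches at positions 9, 12, 19, 21, 26, 32 (1-based): 6 of 32.
Identical positions: 26/32 = 81.25% → 81%.

81%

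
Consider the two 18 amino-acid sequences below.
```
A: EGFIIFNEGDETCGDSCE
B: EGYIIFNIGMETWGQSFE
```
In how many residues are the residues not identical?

The sequences differ at residues 3, 8, 10, 13, 15, 17 (1-based) — 6 in total.

6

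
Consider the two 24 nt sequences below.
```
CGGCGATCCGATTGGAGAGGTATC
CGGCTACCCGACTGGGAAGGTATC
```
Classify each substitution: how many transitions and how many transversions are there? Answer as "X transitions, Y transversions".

4 transitions, 1 transversion

Mismatches (1-based):
site 5: G→T (purine→pyrimidine, transversion)
site 7: T→C (pyrimidine→pyrimidine, transition)
site 12: T→C (pyrimidine→pyrimidine, transition)
site 16: A→G (purine→purine, transition)
site 17: G→A (purine→purine, transition)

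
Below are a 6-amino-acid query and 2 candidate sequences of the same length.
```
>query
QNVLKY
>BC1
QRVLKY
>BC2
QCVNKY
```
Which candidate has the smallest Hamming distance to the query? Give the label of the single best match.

BC1 differs at 1 position; BC2 differs at 2 positions. The closest is BC1.

BC1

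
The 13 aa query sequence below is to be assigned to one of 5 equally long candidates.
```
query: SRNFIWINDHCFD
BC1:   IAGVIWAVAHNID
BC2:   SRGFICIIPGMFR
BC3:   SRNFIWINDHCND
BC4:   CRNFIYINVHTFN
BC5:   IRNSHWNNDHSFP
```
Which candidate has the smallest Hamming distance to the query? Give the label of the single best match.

Hamming distances to query — BC1: 9; BC2: 7; BC3: 1; BC4: 5; BC5: 6.
Smallest is BC3 with 1 mismatch.

BC3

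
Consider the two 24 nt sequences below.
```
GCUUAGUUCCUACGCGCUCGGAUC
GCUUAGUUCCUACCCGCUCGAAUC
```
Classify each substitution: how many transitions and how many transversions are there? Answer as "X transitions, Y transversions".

Mismatches (1-based):
base 14: G→C (purine→pyrimidine, transversion)
base 21: G→A (purine→purine, transition)

1 transition, 1 transversion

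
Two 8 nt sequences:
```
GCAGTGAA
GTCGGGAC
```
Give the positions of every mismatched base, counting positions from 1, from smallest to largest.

2, 3, 5, 8

Scanning 1-based: 2: C/T; 3: A/C; 5: T/G; 8: A/C.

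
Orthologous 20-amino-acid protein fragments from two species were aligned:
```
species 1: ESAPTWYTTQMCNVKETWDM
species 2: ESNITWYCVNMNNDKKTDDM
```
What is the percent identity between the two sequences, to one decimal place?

55.0%

9 positions differ (3, 4, 8, 9, 10, 12, 14, 16, 18), so 11 of 20 match: 11/20 = 55%.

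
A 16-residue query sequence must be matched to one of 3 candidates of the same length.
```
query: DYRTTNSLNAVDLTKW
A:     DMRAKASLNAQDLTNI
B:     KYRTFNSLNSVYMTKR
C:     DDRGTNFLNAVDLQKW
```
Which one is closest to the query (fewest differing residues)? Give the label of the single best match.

C

A differs at 7 residues; B differs at 6 residues; C differs at 4 residues. The closest is C.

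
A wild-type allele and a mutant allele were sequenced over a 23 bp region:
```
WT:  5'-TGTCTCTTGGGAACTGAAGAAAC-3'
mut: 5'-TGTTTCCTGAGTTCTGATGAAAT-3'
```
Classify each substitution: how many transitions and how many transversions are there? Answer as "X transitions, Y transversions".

Transitions (purine↔purine or pyrimidine↔pyrimidine): 4 C→T, 7 T→C, 10 G→A, 23 C→T.
Transversions (purine↔pyrimidine): 12 A→T, 13 A→T, 18 A→T.

4 transitions, 3 transversions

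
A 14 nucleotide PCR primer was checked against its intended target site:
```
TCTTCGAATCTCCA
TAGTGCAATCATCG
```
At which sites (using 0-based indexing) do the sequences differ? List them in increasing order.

Scanning 0-based: 1: C/A; 2: T/G; 4: C/G; 5: G/C; 10: T/A; 11: C/T; 13: A/G.

1, 2, 4, 5, 10, 11, 13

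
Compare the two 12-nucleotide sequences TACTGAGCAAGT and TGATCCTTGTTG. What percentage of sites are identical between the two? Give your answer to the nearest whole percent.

17%

Mismatches at positions 2, 3, 5, 6, 7, 8, 9, 10, 11, 12 (1-based): 10 of 12.
Identical positions: 2/12 = 16.67% → 17%.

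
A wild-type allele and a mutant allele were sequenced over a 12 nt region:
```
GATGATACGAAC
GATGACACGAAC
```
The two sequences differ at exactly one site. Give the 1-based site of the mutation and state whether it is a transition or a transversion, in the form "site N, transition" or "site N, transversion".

The sequences differ only at site 6: T→C (pyrimidine→pyrimidine), a transition.

site 6, transition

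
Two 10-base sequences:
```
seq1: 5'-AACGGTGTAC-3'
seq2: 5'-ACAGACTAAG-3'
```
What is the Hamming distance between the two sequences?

7

The sequences differ at positions 2, 3, 5, 6, 7, 8, 10 (1-based) — 7 in total.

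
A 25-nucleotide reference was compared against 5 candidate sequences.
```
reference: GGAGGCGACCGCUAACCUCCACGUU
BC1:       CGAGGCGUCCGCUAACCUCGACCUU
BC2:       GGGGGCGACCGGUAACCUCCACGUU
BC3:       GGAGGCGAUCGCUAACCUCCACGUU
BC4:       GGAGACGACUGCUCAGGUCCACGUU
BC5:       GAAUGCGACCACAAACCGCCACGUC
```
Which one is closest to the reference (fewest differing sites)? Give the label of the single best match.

BC3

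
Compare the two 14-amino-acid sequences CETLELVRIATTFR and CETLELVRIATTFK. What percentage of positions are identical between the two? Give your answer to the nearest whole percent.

Mismatch at position 14 (1-based): 1 of 14.
Identical positions: 13/14 = 92.86% → 93%.

93%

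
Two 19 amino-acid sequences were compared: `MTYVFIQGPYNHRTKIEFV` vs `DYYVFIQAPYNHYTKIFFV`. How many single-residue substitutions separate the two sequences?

Mismatches (1-based): residue 1: M→D; residue 2: T→Y; residue 8: G→A; residue 13: R→Y; residue 17: E→F.

5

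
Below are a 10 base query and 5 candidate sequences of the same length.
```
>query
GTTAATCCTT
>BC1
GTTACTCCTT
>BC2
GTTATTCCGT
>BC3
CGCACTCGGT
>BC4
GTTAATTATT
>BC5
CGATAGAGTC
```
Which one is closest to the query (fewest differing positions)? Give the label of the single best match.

BC1

BC1 differs at 1 position; BC2 differs at 2 positions; BC3 differs at 6 positions; BC4 differs at 2 positions; BC5 differs at 8 positions. The closest is BC1.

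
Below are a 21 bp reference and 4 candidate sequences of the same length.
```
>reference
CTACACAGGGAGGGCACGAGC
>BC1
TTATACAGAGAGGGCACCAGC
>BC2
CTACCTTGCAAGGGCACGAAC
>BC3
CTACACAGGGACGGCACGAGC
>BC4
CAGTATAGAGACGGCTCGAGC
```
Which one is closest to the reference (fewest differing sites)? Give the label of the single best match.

BC3

BC1 differs at 4 sites; BC2 differs at 6 sites; BC3 differs at 1 site; BC4 differs at 7 sites. The closest is BC3.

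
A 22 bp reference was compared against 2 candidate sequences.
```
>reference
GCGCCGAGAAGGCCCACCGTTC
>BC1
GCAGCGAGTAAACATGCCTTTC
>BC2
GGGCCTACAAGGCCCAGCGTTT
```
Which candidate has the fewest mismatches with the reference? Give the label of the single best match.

BC2

Hamming distances to reference — BC1: 9; BC2: 5.
Smallest is BC2 with 5 mismatches.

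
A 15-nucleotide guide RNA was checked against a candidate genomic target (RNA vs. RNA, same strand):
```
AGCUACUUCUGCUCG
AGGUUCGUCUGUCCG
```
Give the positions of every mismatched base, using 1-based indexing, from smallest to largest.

Differences at position 3 (C→G), position 5 (A→U), position 7 (U→G), position 12 (C→U), position 13 (U→C).

3, 5, 7, 12, 13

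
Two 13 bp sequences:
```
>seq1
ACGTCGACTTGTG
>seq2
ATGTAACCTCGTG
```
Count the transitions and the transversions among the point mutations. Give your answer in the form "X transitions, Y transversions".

3 transitions, 2 transversions

Mismatches (1-based):
base 2: C→T (pyrimidine→pyrimidine, transition)
base 5: C→A (pyrimidine→purine, transversion)
base 6: G→A (purine→purine, transition)
base 7: A→C (purine→pyrimidine, transversion)
base 10: T→C (pyrimidine→pyrimidine, transition)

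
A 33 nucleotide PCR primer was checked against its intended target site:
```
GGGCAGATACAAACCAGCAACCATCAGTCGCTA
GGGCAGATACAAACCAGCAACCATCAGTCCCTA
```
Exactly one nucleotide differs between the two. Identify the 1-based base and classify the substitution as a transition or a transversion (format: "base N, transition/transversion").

Base 30 changes G→C. G is a purine and C is a pyrimidine, so this is a transversion.

base 30, transversion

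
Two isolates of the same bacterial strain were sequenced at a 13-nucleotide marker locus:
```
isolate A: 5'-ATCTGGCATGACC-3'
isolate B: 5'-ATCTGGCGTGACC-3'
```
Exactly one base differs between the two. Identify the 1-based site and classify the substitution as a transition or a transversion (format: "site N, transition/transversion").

The sequences differ only at site 8: A→G (purine→purine), a transition.

site 8, transition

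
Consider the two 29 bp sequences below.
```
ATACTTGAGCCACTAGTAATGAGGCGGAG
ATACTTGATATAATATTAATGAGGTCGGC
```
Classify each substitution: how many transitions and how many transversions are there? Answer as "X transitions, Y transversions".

Transitions (purine↔purine or pyrimidine↔pyrimidine): 11 C→T, 25 C→T, 28 A→G.
Transversions (purine↔pyrimidine): 9 G→T, 10 C→A, 13 C→A, 16 G→T, 26 G→C, 29 G→C.

3 transitions, 6 transversions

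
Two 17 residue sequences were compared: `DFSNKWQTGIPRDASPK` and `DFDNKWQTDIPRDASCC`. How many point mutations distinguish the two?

4

Comparing position by position, 4 residues differ: 3 (S/D), 9 (G/D), 16 (P/C), 17 (K/C).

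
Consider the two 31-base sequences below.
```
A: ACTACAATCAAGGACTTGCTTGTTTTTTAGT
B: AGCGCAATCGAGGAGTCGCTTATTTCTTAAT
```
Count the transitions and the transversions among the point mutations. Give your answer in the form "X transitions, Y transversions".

7 transitions, 2 transversions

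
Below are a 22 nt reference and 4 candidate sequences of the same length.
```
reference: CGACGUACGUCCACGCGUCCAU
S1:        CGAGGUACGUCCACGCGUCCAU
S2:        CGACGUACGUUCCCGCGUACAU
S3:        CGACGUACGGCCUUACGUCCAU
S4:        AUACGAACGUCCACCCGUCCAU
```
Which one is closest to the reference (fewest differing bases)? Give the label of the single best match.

S1 differs at 1 base; S2 differs at 3 bases; S3 differs at 4 bases; S4 differs at 4 bases. The closest is S1.

S1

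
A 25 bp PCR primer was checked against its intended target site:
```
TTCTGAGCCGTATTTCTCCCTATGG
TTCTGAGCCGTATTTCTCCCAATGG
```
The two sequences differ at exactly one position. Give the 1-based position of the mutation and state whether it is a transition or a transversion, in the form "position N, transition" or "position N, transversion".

position 21, transversion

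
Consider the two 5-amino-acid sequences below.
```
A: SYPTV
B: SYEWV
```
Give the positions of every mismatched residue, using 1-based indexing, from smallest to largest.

3, 4

Scanning 1-based: 3: P/E; 4: T/W.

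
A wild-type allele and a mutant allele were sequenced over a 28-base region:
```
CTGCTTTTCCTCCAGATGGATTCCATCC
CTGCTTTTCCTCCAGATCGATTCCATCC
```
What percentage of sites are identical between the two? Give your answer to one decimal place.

96.4%

Mismatch at position 18 (1-based): 1 of 28.
Identical positions: 27/28 = 96.43% → 96.4%.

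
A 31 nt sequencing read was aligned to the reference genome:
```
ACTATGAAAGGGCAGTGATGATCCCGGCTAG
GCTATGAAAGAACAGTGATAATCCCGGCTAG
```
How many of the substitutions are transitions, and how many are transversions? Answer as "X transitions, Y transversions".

Transitions (purine↔purine or pyrimidine↔pyrimidine): 1 A→G, 11 G→A, 12 G→A, 20 G→A.
Transversions (purine↔pyrimidine): none.

4 transitions, 0 transversions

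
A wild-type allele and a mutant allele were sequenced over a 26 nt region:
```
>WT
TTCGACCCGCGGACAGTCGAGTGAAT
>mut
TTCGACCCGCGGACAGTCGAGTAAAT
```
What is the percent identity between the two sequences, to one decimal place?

1 position differs (23), so 25 of 26 match: 25/26 = 96.15%.

96.2%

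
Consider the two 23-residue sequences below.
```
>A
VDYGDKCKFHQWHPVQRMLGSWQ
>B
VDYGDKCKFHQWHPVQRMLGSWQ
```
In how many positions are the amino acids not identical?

0

The two sequences are identical at every position.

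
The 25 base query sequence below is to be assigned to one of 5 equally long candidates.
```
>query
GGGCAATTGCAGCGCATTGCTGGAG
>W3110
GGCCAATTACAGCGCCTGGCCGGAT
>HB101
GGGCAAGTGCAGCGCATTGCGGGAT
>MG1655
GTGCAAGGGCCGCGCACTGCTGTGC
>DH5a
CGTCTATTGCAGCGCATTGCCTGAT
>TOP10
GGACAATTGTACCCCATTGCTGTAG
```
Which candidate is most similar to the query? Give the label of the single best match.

Hamming distances to query — W3110: 6; HB101: 3; MG1655: 8; DH5a: 6; TOP10: 5.
Smallest is HB101 with 3 mismatches.

HB101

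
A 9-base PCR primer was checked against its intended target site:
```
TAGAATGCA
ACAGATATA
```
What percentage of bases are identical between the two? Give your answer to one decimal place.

6 positions differ (1, 2, 3, 4, 7, 8), so 3 of 9 match: 3/9 = 33.33%.

33.3%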